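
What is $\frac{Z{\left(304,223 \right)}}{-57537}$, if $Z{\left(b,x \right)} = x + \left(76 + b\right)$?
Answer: $- \frac{67}{6393} \approx -0.01048$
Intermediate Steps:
$Z{\left(b,x \right)} = 76 + b + x$
$\frac{Z{\left(304,223 \right)}}{-57537} = \frac{76 + 304 + 223}{-57537} = 603 \left(- \frac{1}{57537}\right) = - \frac{67}{6393}$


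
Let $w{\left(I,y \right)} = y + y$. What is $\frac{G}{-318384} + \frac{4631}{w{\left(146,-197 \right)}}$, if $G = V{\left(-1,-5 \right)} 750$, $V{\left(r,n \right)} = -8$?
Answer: $- \frac{30668173}{2613402} \approx -11.735$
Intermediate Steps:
$w{\left(I,y \right)} = 2 y$
$G = -6000$ ($G = \left(-8\right) 750 = -6000$)
$\frac{G}{-318384} + \frac{4631}{w{\left(146,-197 \right)}} = - \frac{6000}{-318384} + \frac{4631}{2 \left(-197\right)} = \left(-6000\right) \left(- \frac{1}{318384}\right) + \frac{4631}{-394} = \frac{125}{6633} + 4631 \left(- \frac{1}{394}\right) = \frac{125}{6633} - \frac{4631}{394} = - \frac{30668173}{2613402}$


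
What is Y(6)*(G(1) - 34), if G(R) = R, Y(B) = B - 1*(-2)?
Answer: -264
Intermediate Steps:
Y(B) = 2 + B (Y(B) = B + 2 = 2 + B)
Y(6)*(G(1) - 34) = (2 + 6)*(1 - 34) = 8*(-33) = -264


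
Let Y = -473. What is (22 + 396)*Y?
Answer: -197714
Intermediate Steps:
(22 + 396)*Y = (22 + 396)*(-473) = 418*(-473) = -197714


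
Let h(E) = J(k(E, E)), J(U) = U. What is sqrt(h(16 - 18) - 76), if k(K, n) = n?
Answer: I*sqrt(78) ≈ 8.8318*I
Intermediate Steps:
h(E) = E
sqrt(h(16 - 18) - 76) = sqrt((16 - 18) - 76) = sqrt(-2 - 76) = sqrt(-78) = I*sqrt(78)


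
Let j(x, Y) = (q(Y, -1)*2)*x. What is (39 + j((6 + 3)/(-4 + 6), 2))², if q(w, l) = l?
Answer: 900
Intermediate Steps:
j(x, Y) = -2*x (j(x, Y) = (-1*2)*x = -2*x)
(39 + j((6 + 3)/(-4 + 6), 2))² = (39 - 2*(6 + 3)/(-4 + 6))² = (39 - 18/2)² = (39 - 2*9/2)² = (39 - 9)² = 30² = 900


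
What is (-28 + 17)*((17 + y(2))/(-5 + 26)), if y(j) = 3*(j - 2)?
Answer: -187/21 ≈ -8.9048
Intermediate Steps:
y(j) = -6 + 3*j (y(j) = 3*(-2 + j) = -6 + 3*j)
(-28 + 17)*((17 + y(2))/(-5 + 26)) = (-28 + 17)*((17 + (-6 + 3*2))/(-5 + 26)) = -11*(17 + (-6 + 6))/21 = -11*(17 + 0)/21 = -187/21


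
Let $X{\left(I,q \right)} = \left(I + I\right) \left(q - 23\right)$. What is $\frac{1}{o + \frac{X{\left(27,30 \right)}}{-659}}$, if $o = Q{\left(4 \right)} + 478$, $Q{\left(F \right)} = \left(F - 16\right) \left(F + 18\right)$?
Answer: $\frac{659}{140648} \approx 0.0046855$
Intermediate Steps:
$X{\left(I,q \right)} = 2 I \left(-23 + q\right)$
$Q{\left(F \right)} = \left(-16 + F\right) \left(18 + F\right)$
$o = 214$ ($o = \left(-288 + 4^{2} + 2 \cdot 4\right) + 478 = \left(-288 + 16 + 8\right) + 478 = -264 + 478 = 214$)
$\frac{1}{o + \frac{X{\left(27,30 \right)}}{-659}} = \frac{1}{214 + \frac{2 \cdot 27 \left(-23 + 30\right)}{-659}} = \frac{1}{214 + 2 \cdot 27 \cdot 7 \left(- \frac{1}{659}\right)} = \frac{1}{214 + 378 \left(- \frac{1}{659}\right)} = \frac{1}{214 - \frac{378}{659}} = \frac{1}{\frac{140648}{659}} = \frac{659}{140648}$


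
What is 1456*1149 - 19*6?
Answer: 1672830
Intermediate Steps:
1456*1149 - 19*6 = 1672944 - 114 = 1672830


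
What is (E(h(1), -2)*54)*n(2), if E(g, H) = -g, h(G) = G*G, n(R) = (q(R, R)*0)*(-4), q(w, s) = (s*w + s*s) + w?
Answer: 0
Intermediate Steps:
q(w, s) = w + s**2 + s*w (q(w, s) = (s*w + s**2) + w = (s**2 + s*w) + w = w + s**2 + s*w)
n(R) = 0 (n(R) = ((R + R**2 + R*R)*0)*(-4) = ((R + R**2 + R**2)*0)*(-4) = ((R + 2*R**2)*0)*(-4) = 0*(-4) = 0)
h(G) = G**2
(E(h(1), -2)*54)*n(2) = (-1*1**2*54)*0 = (-1*1*54)*0 = -1*54*0 = -54*0 = 0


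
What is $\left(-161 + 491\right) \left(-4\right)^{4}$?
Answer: $84480$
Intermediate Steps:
$\left(-161 + 491\right) \left(-4\right)^{4} = 330 \cdot 256 = 84480$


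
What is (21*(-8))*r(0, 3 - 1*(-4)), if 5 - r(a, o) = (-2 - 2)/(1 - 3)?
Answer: -504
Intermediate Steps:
r(a, o) = 3 (r(a, o) = 5 - (-2 - 2)/(1 - 3) = 5 - (-4)/(-2) = 5 - (-4)*(-1)/2 = 5 - 1*2 = 5 - 2 = 3)
(21*(-8))*r(0, 3 - 1*(-4)) = (21*(-8))*3 = -168*3 = -504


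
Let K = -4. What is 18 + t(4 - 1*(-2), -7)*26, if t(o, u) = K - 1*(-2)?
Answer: -34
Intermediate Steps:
t(o, u) = -2 (t(o, u) = -4 - 1*(-2) = -4 + 2 = -2)
18 + t(4 - 1*(-2), -7)*26 = 18 - 2*26 = 18 - 52 = -34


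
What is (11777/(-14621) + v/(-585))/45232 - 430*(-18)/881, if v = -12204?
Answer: 332735473286251/37871467428080 ≈ 8.7859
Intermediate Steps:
(11777/(-14621) + v/(-585))/45232 - 430*(-18)/881 = (11777/(-14621) - 12204/(-585))/45232 - 430*(-18)/881 = (11777*(-1/14621) - 12204*(-1/585))*(1/45232) + 7740*(1/881) = (-11777/14621 + 1356/65)*(1/45232) + 7740/881 = (19060571/950365)*(1/45232) + 7740/881 = 19060571/42986909680 + 7740/881 = 332735473286251/37871467428080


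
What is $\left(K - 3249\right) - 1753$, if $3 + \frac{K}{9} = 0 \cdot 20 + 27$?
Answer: $-4786$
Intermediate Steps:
$K = 216$ ($K = -27 + 9 \left(0 \cdot 20 + 27\right) = -27 + 9 \left(0 + 27\right) = -27 + 9 \cdot 27 = -27 + 243 = 216$)
$\left(K - 3249\right) - 1753 = \left(216 - 3249\right) - 1753 = -3033 - 1753 = -4786$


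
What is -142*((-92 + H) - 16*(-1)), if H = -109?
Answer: 26270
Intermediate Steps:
-142*((-92 + H) - 16*(-1)) = -142*((-92 - 109) - 16*(-1)) = -142*(-201 + 16) = -142*(-185) = 26270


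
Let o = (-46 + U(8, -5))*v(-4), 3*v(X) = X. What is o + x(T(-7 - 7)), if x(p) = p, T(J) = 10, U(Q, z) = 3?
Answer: 202/3 ≈ 67.333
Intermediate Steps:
v(X) = X/3
o = 172/3 (o = (-46 + 3)*((1/3)*(-4)) = -43*(-4/3) = 172/3 ≈ 57.333)
o + x(T(-7 - 7)) = 172/3 + 10 = 202/3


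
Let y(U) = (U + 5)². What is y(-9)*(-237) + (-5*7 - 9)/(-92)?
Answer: -87205/23 ≈ -3791.5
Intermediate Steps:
y(U) = (5 + U)²
y(-9)*(-237) + (-5*7 - 9)/(-92) = (5 - 9)²*(-237) + (-5*7 - 9)/(-92) = (-4)²*(-237) + (-35 - 9)*(-1/92) = 16*(-237) - 44*(-1/92) = -3792 + 11/23 = -87205/23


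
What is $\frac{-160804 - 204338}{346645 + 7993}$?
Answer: $- \frac{182571}{177319} \approx -1.0296$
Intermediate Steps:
$\frac{-160804 - 204338}{346645 + 7993} = - \frac{365142}{354638} = \left(-365142\right) \frac{1}{354638} = - \frac{182571}{177319}$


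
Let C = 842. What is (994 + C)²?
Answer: 3370896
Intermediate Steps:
(994 + C)² = (994 + 842)² = 1836² = 3370896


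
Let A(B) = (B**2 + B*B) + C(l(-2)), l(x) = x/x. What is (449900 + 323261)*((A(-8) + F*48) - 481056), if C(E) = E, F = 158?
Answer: -365970347223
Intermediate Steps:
l(x) = 1
A(B) = 1 + 2*B**2 (A(B) = (B**2 + B*B) + 1 = (B**2 + B**2) + 1 = 2*B**2 + 1 = 1 + 2*B**2)
(449900 + 323261)*((A(-8) + F*48) - 481056) = (449900 + 323261)*(((1 + 2*(-8)**2) + 158*48) - 481056) = 773161*(((1 + 2*64) + 7584) - 481056) = 773161*(((1 + 128) + 7584) - 481056) = 773161*((129 + 7584) - 481056) = 773161*(7713 - 481056) = 773161*(-473343) = -365970347223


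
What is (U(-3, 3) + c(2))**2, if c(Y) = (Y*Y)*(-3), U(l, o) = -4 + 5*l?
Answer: 961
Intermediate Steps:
c(Y) = -3*Y**2 (c(Y) = Y**2*(-3) = -3*Y**2)
(U(-3, 3) + c(2))**2 = ((-4 + 5*(-3)) - 3*2**2)**2 = ((-4 - 15) - 3*4)**2 = (-19 - 12)**2 = (-31)**2 = 961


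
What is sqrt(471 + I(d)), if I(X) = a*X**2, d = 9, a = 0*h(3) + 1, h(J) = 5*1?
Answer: 2*sqrt(138) ≈ 23.495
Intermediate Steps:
h(J) = 5
a = 1 (a = 0*5 + 1 = 0 + 1 = 1)
I(X) = X**2 (I(X) = 1*X**2 = X**2)
sqrt(471 + I(d)) = sqrt(471 + 9**2) = sqrt(471 + 81) = sqrt(552) = 2*sqrt(138)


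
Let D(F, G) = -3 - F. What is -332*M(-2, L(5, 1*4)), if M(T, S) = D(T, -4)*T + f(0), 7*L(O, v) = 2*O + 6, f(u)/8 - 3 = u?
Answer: -8632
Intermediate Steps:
f(u) = 24 + 8*u
L(O, v) = 6/7 + 2*O/7 (L(O, v) = (2*O + 6)/7 = (6 + 2*O)/7 = 6/7 + 2*O/7)
M(T, S) = 24 + T*(-3 - T) (M(T, S) = (-3 - T)*T + (24 + 8*0) = T*(-3 - T) + (24 + 0) = T*(-3 - T) + 24 = 24 + T*(-3 - T))
-332*M(-2, L(5, 1*4)) = -332*(24 - 1*(-2)*(3 - 2)) = -332*(24 - 1*(-2)*1) = -332*(24 + 2) = -332*26 = -8632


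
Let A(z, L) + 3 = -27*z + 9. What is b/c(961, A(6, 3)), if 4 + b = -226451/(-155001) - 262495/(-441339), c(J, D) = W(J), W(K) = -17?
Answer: 44334433324/387645255921 ≈ 0.11437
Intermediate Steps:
A(z, L) = 6 - 27*z (A(z, L) = -3 + (-27*z + 9) = -3 + (9 - 27*z) = 6 - 27*z)
c(J, D) = -17
b = -44334433324/22802662113 (b = -4 + (-226451/(-155001) - 262495/(-441339)) = -4 + (-226451*(-1/155001) - 262495*(-1/441339)) = -4 + (226451/155001 + 262495/441339) = -4 + 46876215128/22802662113 = -44334433324/22802662113 ≈ -1.9443)
b/c(961, A(6, 3)) = -44334433324/22802662113/(-17) = -44334433324/22802662113*(-1/17) = 44334433324/387645255921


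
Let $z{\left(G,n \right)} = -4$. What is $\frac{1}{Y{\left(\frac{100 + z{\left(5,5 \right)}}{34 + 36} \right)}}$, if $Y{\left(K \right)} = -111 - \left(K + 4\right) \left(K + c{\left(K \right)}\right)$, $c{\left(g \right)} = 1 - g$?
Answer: $- \frac{35}{4073} \approx -0.0085932$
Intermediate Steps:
$Y{\left(K \right)} = -115 - K$ ($Y{\left(K \right)} = -111 - \left(K + 4\right) \left(K - \left(-1 + K\right)\right) = -111 - \left(4 + K\right) 1 = -111 - \left(4 + K\right) = -115 - K$)
$\frac{1}{Y{\left(\frac{100 + z{\left(5,5 \right)}}{34 + 36} \right)}} = \frac{1}{-115 - \frac{100 - 4}{34 + 36}} = \frac{1}{-115 - \frac{96}{70}} = \frac{1}{-115 - 96 \cdot \frac{1}{70}} = \frac{1}{-115 - \frac{48}{35}} = \frac{1}{- \frac{4073}{35}} = - \frac{35}{4073}$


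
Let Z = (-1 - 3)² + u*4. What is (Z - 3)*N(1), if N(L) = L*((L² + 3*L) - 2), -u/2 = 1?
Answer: 10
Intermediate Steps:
u = -2 (u = -2*1 = -2)
N(L) = L*(-2 + L² + 3*L)
Z = 8 (Z = (-1 - 3)² - 2*4 = (-4)² - 8 = 16 - 8 = 8)
(Z - 3)*N(1) = (8 - 3)*(1*(-2 + 1² + 3*1)) = 5*(1*(-2 + 1 + 3)) = 5*(1*2) = 5*2 = 10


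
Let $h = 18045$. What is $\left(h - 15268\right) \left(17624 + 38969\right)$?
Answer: $157158761$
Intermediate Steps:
$\left(h - 15268\right) \left(17624 + 38969\right) = \left(18045 - 15268\right) \left(17624 + 38969\right) = 2777 \cdot 56593 = 157158761$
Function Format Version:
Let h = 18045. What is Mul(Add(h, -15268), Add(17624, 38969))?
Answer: 157158761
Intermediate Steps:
Mul(Add(h, -15268), Add(17624, 38969)) = Mul(Add(18045, -15268), Add(17624, 38969)) = Mul(2777, 56593) = 157158761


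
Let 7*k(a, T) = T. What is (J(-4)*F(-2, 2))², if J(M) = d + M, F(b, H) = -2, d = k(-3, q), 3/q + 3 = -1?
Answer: 13225/196 ≈ 67.474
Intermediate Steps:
q = -¾ (q = 3/(-3 - 1) = 3/(-4) = 3*(-¼) = -¾ ≈ -0.75000)
k(a, T) = T/7
d = -3/28 (d = (⅐)*(-¾) = -3/28 ≈ -0.10714)
J(M) = -3/28 + M
(J(-4)*F(-2, 2))² = ((-3/28 - 4)*(-2))² = (-115/28*(-2))² = (115/14)² = 13225/196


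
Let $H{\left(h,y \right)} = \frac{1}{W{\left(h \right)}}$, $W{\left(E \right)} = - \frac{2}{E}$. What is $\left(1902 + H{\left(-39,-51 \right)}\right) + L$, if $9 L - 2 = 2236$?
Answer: $\frac{13021}{6} \approx 2170.2$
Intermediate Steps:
$L = \frac{746}{3}$ ($L = \frac{2}{9} + \frac{1}{9} \cdot 2236 = \frac{2}{9} + \frac{2236}{9} = \frac{746}{3} \approx 248.67$)
$H{\left(h,y \right)} = - \frac{h}{2}$ ($H{\left(h,y \right)} = \frac{1}{\left(-2\right) \frac{1}{h}} = - \frac{h}{2}$)
$\left(1902 + H{\left(-39,-51 \right)}\right) + L = \left(1902 - - \frac{39}{2}\right) + \frac{746}{3} = \left(1902 + \frac{39}{2}\right) + \frac{746}{3} = \frac{3843}{2} + \frac{746}{3} = \frac{13021}{6}$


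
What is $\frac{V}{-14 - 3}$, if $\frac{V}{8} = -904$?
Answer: $\frac{7232}{17} \approx 425.41$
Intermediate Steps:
$V = -7232$ ($V = 8 \left(-904\right) = -7232$)
$\frac{V}{-14 - 3} = - \frac{7232}{-14 - 3} = - \frac{7232}{-17} = \left(-7232\right) \left(- \frac{1}{17}\right) = \frac{7232}{17}$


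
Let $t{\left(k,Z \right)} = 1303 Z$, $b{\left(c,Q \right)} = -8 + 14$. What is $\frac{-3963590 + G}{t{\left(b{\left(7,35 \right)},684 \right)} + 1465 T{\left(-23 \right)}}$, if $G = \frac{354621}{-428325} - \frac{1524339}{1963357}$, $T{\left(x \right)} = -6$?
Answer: $- \frac{555533621637257437}{123685121918975925} \approx -4.4915$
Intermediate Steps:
$G = - \frac{449720041624}{280318295675}$ ($G = 354621 \left(- \frac{1}{428325}\right) - \frac{1524339}{1963357} = - \frac{118207}{142775} - \frac{1524339}{1963357} = - \frac{449720041624}{280318295675} \approx -1.6043$)
$b{\left(c,Q \right)} = 6$
$\frac{-3963590 + G}{t{\left(b{\left(7,35 \right)},684 \right)} + 1465 T{\left(-23 \right)}} = \frac{-3963590 - \frac{449720041624}{280318295675}}{1303 \cdot 684 + 1465 \left(-6\right)} = - \frac{1111067243274514874}{280318295675 \left(891252 - 8790\right)} = - \frac{1111067243274514874}{280318295675 \cdot 882462} = \left(- \frac{1111067243274514874}{280318295675}\right) \frac{1}{882462} = - \frac{555533621637257437}{123685121918975925}$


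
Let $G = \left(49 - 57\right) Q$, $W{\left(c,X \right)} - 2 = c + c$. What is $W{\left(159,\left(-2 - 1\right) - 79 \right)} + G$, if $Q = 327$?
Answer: $-2296$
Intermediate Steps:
$W{\left(c,X \right)} = 2 + 2 c$ ($W{\left(c,X \right)} = 2 + \left(c + c\right) = 2 + 2 c$)
$G = -2616$ ($G = \left(49 - 57\right) 327 = \left(-8\right) 327 = -2616$)
$W{\left(159,\left(-2 - 1\right) - 79 \right)} + G = \left(2 + 2 \cdot 159\right) - 2616 = \left(2 + 318\right) - 2616 = 320 - 2616 = -2296$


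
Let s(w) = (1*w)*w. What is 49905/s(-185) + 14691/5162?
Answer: 152081817/35333890 ≈ 4.3041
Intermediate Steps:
s(w) = w**2 (s(w) = w*w = w**2)
49905/s(-185) + 14691/5162 = 49905/((-185)**2) + 14691/5162 = 49905/34225 + 14691*(1/5162) = 49905*(1/34225) + 14691/5162 = 9981/6845 + 14691/5162 = 152081817/35333890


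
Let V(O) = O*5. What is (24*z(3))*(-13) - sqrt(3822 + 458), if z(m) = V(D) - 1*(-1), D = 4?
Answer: -6552 - 2*sqrt(1070) ≈ -6617.4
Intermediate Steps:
V(O) = 5*O
z(m) = 21 (z(m) = 5*4 - 1*(-1) = 20 + 1 = 21)
(24*z(3))*(-13) - sqrt(3822 + 458) = (24*21)*(-13) - sqrt(3822 + 458) = 504*(-13) - sqrt(4280) = -6552 - 2*sqrt(1070)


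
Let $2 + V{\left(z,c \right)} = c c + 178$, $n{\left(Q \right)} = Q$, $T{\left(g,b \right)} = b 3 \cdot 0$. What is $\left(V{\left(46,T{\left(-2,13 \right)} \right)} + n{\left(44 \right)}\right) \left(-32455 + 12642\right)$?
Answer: $-4358860$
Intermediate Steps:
$T{\left(g,b \right)} = 0$ ($T{\left(g,b \right)} = 3 b 0 = 0$)
$V{\left(z,c \right)} = 176 + c^{2}$ ($V{\left(z,c \right)} = -2 + \left(c c + 178\right) = -2 + \left(c^{2} + 178\right) = -2 + \left(178 + c^{2}\right) = 176 + c^{2}$)
$\left(V{\left(46,T{\left(-2,13 \right)} \right)} + n{\left(44 \right)}\right) \left(-32455 + 12642\right) = \left(\left(176 + 0^{2}\right) + 44\right) \left(-32455 + 12642\right) = \left(\left(176 + 0\right) + 44\right) \left(-19813\right) = \left(176 + 44\right) \left(-19813\right) = 220 \left(-19813\right) = -4358860$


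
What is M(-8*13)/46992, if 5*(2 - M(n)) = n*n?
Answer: -1801/39160 ≈ -0.045991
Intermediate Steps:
M(n) = 2 - n²/5 (M(n) = 2 - n*n/5 = 2 - n²/5)
M(-8*13)/46992 = (2 - (-8*13)²/5)/46992 = (2 - ⅕*(-104)²)*(1/46992) = (2 - ⅕*10816)*(1/46992) = (2 - 10816/5)*(1/46992) = -10806/5*1/46992 = -1801/39160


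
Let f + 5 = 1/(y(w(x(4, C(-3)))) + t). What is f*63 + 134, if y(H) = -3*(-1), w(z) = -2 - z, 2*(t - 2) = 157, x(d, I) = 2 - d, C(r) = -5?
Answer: -30101/167 ≈ -180.25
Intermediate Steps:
t = 161/2 (t = 2 + (½)*157 = 2 + 157/2 = 161/2 ≈ 80.500)
y(H) = 3
f = -833/167 (f = -5 + 1/(3 + 161/2) = -5 + 1/(167/2) = -5 + 2/167 = -833/167 ≈ -4.9880)
f*63 + 134 = -833/167*63 + 134 = -52479/167 + 134 = -30101/167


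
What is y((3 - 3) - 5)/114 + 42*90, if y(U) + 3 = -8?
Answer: 430909/114 ≈ 3779.9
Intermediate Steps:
y(U) = -11 (y(U) = -3 - 8 = -11)
y((3 - 3) - 5)/114 + 42*90 = -11/114 + 42*90 = -11*1/114 + 3780 = -11/114 + 3780 = 430909/114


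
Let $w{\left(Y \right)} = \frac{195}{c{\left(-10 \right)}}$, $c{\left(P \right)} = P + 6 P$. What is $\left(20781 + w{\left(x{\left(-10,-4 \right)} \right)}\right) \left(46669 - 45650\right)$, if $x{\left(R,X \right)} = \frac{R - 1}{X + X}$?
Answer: $\frac{296422005}{14} \approx 2.1173 \cdot 10^{7}$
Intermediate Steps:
$x{\left(R,X \right)} = \frac{-1 + R}{2 X}$
$c{\left(P \right)} = 7 P$
$w{\left(Y \right)} = - \frac{39}{14}$ ($w{\left(Y \right)} = \frac{195}{7 \left(-10\right)} = \frac{195}{-70} = 195 \left(- \frac{1}{70}\right) = - \frac{39}{14}$)
$\left(20781 + w{\left(x{\left(-10,-4 \right)} \right)}\right) \left(46669 - 45650\right) = \left(20781 - \frac{39}{14}\right) \left(46669 - 45650\right) = \frac{290895}{14} \cdot 1019 = \frac{296422005}{14}$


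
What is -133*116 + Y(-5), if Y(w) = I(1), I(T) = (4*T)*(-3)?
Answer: -15440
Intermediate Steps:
I(T) = -12*T
Y(w) = -12 (Y(w) = -12*1 = -12)
-133*116 + Y(-5) = -133*116 - 12 = -15428 - 12 = -15440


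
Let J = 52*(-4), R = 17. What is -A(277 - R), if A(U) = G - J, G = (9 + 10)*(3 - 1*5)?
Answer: -170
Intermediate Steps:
J = -208
G = -38 (G = 19*(3 - 5) = 19*(-2) = -38)
A(U) = 170 (A(U) = -38 - 1*(-208) = -38 + 208 = 170)
-A(277 - R) = -1*170 = -170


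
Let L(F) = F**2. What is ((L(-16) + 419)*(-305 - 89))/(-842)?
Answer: 132975/421 ≈ 315.85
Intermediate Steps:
((L(-16) + 419)*(-305 - 89))/(-842) = (((-16)**2 + 419)*(-305 - 89))/(-842) = ((256 + 419)*(-394))*(-1/842) = (675*(-394))*(-1/842) = -265950*(-1/842) = 132975/421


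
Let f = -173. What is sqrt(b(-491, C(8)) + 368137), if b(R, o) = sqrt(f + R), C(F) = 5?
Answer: sqrt(368137 + 2*I*sqrt(166)) ≈ 606.74 + 0.021*I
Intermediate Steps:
b(R, o) = sqrt(-173 + R)
sqrt(b(-491, C(8)) + 368137) = sqrt(sqrt(-173 - 491) + 368137) = sqrt(sqrt(-664) + 368137) = sqrt(2*I*sqrt(166) + 368137) = sqrt(368137 + 2*I*sqrt(166))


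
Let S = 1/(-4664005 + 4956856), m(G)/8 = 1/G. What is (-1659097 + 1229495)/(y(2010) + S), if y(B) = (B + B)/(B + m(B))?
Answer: -127070865908153154/591574672577 ≈ -2.1480e+5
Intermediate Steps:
m(G) = 8/G
y(B) = 2*B/(B + 8/B) (y(B) = (B + B)/(B + 8/B) = (2*B)/(B + 8/B) = 2*B/(B + 8/B))
S = 1/292851 ≈ 3.4147e-6
(-1659097 + 1229495)/(y(2010) + S) = (-1659097 + 1229495)/(2*2010**2/(8 + 2010**2) + 1/292851) = -429602/(2*4040100/(8 + 4040100) + 1/292851) = -429602/(2*4040100/4040108 + 1/292851) = -429602/(2*4040100*(1/4040108) + 1/292851) = -429602/(2020050/1010027 + 1/292851) = -429602/591574672577/295787416977 = -429602*295787416977/591574672577 = -127070865908153154/591574672577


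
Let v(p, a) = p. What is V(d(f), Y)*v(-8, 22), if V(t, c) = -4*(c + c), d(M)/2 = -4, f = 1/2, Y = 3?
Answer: 192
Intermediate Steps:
f = 1/2 ≈ 0.50000
d(M) = -8 (d(M) = 2*(-4) = -8)
V(t, c) = -8*c
V(d(f), Y)*v(-8, 22) = -8*3*(-8) = -24*(-8) = 192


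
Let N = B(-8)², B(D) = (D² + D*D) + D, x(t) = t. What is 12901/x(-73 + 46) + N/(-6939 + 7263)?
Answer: -11701/27 ≈ -433.37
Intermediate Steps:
B(D) = D + 2*D² (B(D) = (D² + D²) + D = 2*D² + D = D + 2*D²)
N = 14400 (N = (-8*(1 + 2*(-8)))² = (-8*(1 - 16))² = (-8*(-15))² = 120² = 14400)
12901/x(-73 + 46) + N/(-6939 + 7263) = 12901/(-73 + 46) + 14400/(-6939 + 7263) = 12901/(-27) + 14400/324 = 12901*(-1/27) + 14400*(1/324) = -12901/27 + 400/9 = -11701/27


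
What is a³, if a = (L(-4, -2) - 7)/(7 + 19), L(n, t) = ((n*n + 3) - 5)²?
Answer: 6751269/17576 ≈ 384.12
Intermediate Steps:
L(n, t) = (-2 + n²)² (L(n, t) = ((n² + 3) - 5)² = ((3 + n²) - 5)² = (-2 + n²)²)
a = 189/26 (a = ((-2 + (-4)²)² - 7)/(7 + 19) = ((-2 + 16)² - 7)/26 = (14² - 7)*(1/26) = (196 - 7)*(1/26) = 189*(1/26) = 189/26 ≈ 7.2692)
a³ = (189/26)³ = 6751269/17576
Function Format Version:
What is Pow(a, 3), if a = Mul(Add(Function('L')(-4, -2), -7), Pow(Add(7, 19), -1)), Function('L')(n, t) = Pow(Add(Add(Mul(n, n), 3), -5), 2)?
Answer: Rational(6751269, 17576) ≈ 384.12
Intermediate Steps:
Function('L')(n, t) = Pow(Add(-2, Pow(n, 2)), 2) (Function('L')(n, t) = Pow(Add(Add(Pow(n, 2), 3), -5), 2) = Pow(Add(Add(3, Pow(n, 2)), -5), 2) = Pow(Add(-2, Pow(n, 2)), 2))
a = Rational(189, 26) (a = Mul(Add(Pow(Add(-2, Pow(-4, 2)), 2), -7), Pow(Add(7, 19), -1)) = Mul(Add(Pow(Add(-2, 16), 2), -7), Pow(26, -1)) = Mul(Add(Pow(14, 2), -7), Rational(1, 26)) = Mul(Add(196, -7), Rational(1, 26)) = Mul(189, Rational(1, 26)) = Rational(189, 26) ≈ 7.2692)
Pow(a, 3) = Pow(Rational(189, 26), 3) = Rational(6751269, 17576)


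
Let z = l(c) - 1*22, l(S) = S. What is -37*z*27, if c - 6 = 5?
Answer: 10989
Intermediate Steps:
c = 11 (c = 6 + 5 = 11)
z = -11 (z = 11 - 1*22 = 11 - 22 = -11)
-37*z*27 = -37*(-11)*27 = 407*27 = 10989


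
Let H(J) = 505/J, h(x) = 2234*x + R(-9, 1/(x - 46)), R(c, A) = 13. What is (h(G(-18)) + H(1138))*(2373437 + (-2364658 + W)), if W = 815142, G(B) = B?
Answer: -37691054637397/1138 ≈ -3.3120e+10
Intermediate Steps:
h(x) = 13 + 2234*x (h(x) = 2234*x + 13 = 13 + 2234*x)
(h(G(-18)) + H(1138))*(2373437 + (-2364658 + W)) = ((13 + 2234*(-18)) + 505/1138)*(2373437 + (-2364658 + 815142)) = ((13 - 40212) + 505*(1/1138))*(2373437 - 1549516) = (-40199 + 505/1138)*823921 = -45745957/1138*823921 = -37691054637397/1138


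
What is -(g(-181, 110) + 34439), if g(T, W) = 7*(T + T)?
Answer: -31905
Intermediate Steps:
g(T, W) = 14*T (g(T, W) = 7*(2*T) = 14*T)
-(g(-181, 110) + 34439) = -(14*(-181) + 34439) = -(-2534 + 34439) = -1*31905 = -31905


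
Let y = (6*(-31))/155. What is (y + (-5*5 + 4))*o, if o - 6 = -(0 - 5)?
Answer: -1221/5 ≈ -244.20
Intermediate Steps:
o = 11 (o = 6 - (0 - 5) = 6 - 1*(-5) = 6 + 5 = 11)
y = -6/5 (y = -186*1/155 = -6/5 ≈ -1.2000)
(y + (-5*5 + 4))*o = (-6/5 + (-5*5 + 4))*11 = (-6/5 + (-25 + 4))*11 = (-6/5 - 21)*11 = -111/5*11 = -1221/5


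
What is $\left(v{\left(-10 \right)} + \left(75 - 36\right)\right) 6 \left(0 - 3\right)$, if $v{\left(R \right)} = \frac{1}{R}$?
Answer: $- \frac{3501}{5} \approx -700.2$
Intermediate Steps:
$\left(v{\left(-10 \right)} + \left(75 - 36\right)\right) 6 \left(0 - 3\right) = \left(\frac{1}{-10} + \left(75 - 36\right)\right) 6 \left(0 - 3\right) = \left(- \frac{1}{10} + 39\right) 6 \left(-3\right) = \frac{389}{10} \left(-18\right) = - \frac{3501}{5}$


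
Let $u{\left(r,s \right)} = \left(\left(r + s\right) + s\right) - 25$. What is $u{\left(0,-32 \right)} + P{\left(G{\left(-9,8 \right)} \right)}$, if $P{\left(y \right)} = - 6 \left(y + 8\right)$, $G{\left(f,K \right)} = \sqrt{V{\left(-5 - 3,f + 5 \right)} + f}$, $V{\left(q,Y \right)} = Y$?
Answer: $-137 - 6 i \sqrt{13} \approx -137.0 - 21.633 i$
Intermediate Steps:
$G{\left(f,K \right)} = \sqrt{5 + 2 f}$ ($G{\left(f,K \right)} = \sqrt{\left(f + 5\right) + f} = \sqrt{\left(5 + f\right) + f} = \sqrt{5 + 2 f}$)
$P{\left(y \right)} = -48 - 6 y$ ($P{\left(y \right)} = - 6 \left(8 + y\right) = -48 - 6 y$)
$u{\left(r,s \right)} = -25 + r + 2 s$ ($u{\left(r,s \right)} = \left(r + 2 s\right) - 25 = -25 + r + 2 s$)
$u{\left(0,-32 \right)} + P{\left(G{\left(-9,8 \right)} \right)} = \left(-25 + 0 + 2 \left(-32\right)\right) - \left(48 + 6 \sqrt{5 + 2 \left(-9\right)}\right) = \left(-25 + 0 - 64\right) - \left(48 + 6 \sqrt{5 - 18}\right) = -89 - \left(48 + 6 \sqrt{-13}\right) = -89 - \left(48 + 6 i \sqrt{13}\right) = -137 - 6 i \sqrt{13}$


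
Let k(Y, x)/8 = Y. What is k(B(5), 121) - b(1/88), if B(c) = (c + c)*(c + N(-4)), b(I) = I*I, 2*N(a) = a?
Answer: 1858559/7744 ≈ 240.00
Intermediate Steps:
N(a) = a/2
b(I) = I²
B(c) = 2*c*(-2 + c) (B(c) = (c + c)*(c + (½)*(-4)) = (2*c)*(c - 2) = (2*c)*(-2 + c) = 2*c*(-2 + c))
k(Y, x) = 8*Y
k(B(5), 121) - b(1/88) = 8*(2*5*(-2 + 5)) - (1/88)² = 8*(2*5*3) - (1/88)² = 8*30 - 1*1/7744 = 240 - 1/7744 = 1858559/7744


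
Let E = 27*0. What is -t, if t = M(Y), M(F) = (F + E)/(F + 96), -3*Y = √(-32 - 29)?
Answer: -61/83005 + 288*I*√61/83005 ≈ -0.0007349 + 0.027099*I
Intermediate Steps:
Y = -I*√61/3 (Y = -√(-32 - 29)/3 = -I*√61/3 ≈ -2.6034*I)
E = 0
M(F) = F/(96 + F) (M(F) = (F + 0)/(F + 96) = F/(96 + F))
t = -I*√61/(3*(96 - I*√61/3)) (t = (-I*√61/3)/(96 - I*√61/3) = -I*√61/(3*(96 - I*√61/3)) ≈ 0.0007349 - 0.027099*I)
-t = -√61/(√61 + 288*I)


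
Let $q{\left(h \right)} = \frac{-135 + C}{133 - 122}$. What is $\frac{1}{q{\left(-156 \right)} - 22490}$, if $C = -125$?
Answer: $- \frac{11}{247650} \approx -4.4418 \cdot 10^{-5}$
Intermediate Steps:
$q{\left(h \right)} = - \frac{260}{11}$ ($q{\left(h \right)} = \frac{-135 - 125}{133 - 122} = - \frac{260}{11}$)
$\frac{1}{q{\left(-156 \right)} - 22490} = \frac{1}{- \frac{260}{11} - 22490} = \frac{1}{- \frac{247650}{11}} = - \frac{11}{247650}$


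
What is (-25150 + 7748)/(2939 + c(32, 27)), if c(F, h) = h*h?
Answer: -1243/262 ≈ -4.7443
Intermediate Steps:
c(F, h) = h²
(-25150 + 7748)/(2939 + c(32, 27)) = (-25150 + 7748)/(2939 + 27²) = -17402/(2939 + 729) = -17402/3668 = -17402*1/3668 = -1243/262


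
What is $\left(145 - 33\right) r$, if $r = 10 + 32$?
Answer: $4704$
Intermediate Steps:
$r = 42$
$\left(145 - 33\right) r = \left(145 - 33\right) 42 = 112 \cdot 42 = 4704$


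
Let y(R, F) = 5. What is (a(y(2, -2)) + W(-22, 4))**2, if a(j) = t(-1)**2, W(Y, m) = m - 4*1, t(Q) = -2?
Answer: 16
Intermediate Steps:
W(Y, m) = -4 + m (W(Y, m) = m - 4 = -4 + m)
a(j) = 4 (a(j) = (-2)**2 = 4)
(a(y(2, -2)) + W(-22, 4))**2 = (4 + (-4 + 4))**2 = (4 + 0)**2 = 4**2 = 16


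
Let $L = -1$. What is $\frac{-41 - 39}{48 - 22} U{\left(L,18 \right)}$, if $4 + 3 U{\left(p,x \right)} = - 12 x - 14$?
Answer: $240$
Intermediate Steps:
$U{\left(p,x \right)} = -6 - 4 x$ ($U{\left(p,x \right)} = - \frac{4}{3} + \frac{- 12 x - 14}{3} = - \frac{4}{3} + \frac{-14 - 12 x}{3} = - \frac{4}{3} - \left(\frac{14}{3} + 4 x\right) = -6 - 4 x$)
$\frac{-41 - 39}{48 - 22} U{\left(L,18 \right)} = \frac{-41 - 39}{48 - 22} \left(-6 - 72\right) = - \frac{80}{26} \left(-6 - 72\right) = \left(-80\right) \frac{1}{26} \left(-78\right) = \left(- \frac{40}{13}\right) \left(-78\right) = 240$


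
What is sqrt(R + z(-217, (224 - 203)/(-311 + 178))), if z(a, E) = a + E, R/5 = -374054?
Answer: 2*I*sqrt(168811466)/19 ≈ 1367.7*I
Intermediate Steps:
R = -1870270 (R = 5*(-374054) = -1870270)
z(a, E) = E + a
sqrt(R + z(-217, (224 - 203)/(-311 + 178))) = sqrt(-1870270 + ((224 - 203)/(-311 + 178) - 217)) = sqrt(-1870270 + (21/(-133) - 217)) = sqrt(-1870270 + (21*(-1/133) - 217)) = sqrt(-1870270 + (-3/19 - 217)) = sqrt(-1870270 - 4126/19) = sqrt(-35539256/19) = 2*I*sqrt(168811466)/19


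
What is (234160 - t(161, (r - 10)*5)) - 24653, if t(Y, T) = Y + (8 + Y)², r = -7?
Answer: 180785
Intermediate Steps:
(234160 - t(161, (r - 10)*5)) - 24653 = (234160 - (161 + (8 + 161)²)) - 24653 = (234160 - (161 + 169²)) - 24653 = (234160 - (161 + 28561)) - 24653 = (234160 - 1*28722) - 24653 = (234160 - 28722) - 24653 = 205438 - 24653 = 180785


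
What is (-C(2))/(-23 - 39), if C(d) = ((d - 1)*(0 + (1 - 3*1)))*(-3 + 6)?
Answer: -3/31 ≈ -0.096774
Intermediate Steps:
C(d) = 6 - 6*d (C(d) = ((-1 + d)*(0 + (1 - 3)))*3 = ((-1 + d)*(0 - 2))*3 = ((-1 + d)*(-2))*3 = (2 - 2*d)*3 = 6 - 6*d)
(-C(2))/(-23 - 39) = (-(6 - 6*2))/(-23 - 39) = -(6 - 12)/(-62) = -1*(-6)*(-1/62) = 6*(-1/62) = -3/31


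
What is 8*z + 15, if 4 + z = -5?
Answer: -57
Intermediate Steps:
z = -9 (z = -4 - 5 = -9)
8*z + 15 = 8*(-9) + 15 = -72 + 15 = -57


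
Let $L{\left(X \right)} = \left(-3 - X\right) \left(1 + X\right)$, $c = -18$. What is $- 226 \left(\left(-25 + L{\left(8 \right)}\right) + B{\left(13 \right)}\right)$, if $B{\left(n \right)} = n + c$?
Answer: $29154$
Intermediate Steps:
$B{\left(n \right)} = -18 + n$ ($B{\left(n \right)} = n - 18 = -18 + n$)
$L{\left(X \right)} = \left(1 + X\right) \left(-3 - X\right)$
$- 226 \left(\left(-25 + L{\left(8 \right)}\right) + B{\left(13 \right)}\right) = - 226 \left(\left(-25 - 99\right) + \left(-18 + 13\right)\right) = - 226 \left(\left(-25 - 99\right) - 5\right) = - 226 \left(-124 - 5\right) = \left(-226\right) \left(-129\right) = 29154$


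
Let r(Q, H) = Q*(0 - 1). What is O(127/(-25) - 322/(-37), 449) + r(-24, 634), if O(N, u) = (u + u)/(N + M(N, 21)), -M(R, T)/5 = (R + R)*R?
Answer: 370452958/21838467 ≈ 16.963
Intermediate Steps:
M(R, T) = -10*R² (M(R, T) = -5*(R + R)*R = -5*2*R*R = -10*R²)
O(N, u) = 2*u/(N - 10*N²) (O(N, u) = (u + u)/(N - 10*N²) = (2*u)/(N - 10*N²) = 2*u/(N - 10*N²))
r(Q, H) = -Q (r(Q, H) = Q*(-1) = -Q)
O(127/(-25) - 322/(-37), 449) + r(-24, 634) = -2*449/((127/(-25) - 322/(-37))*(-1 + 10*(127/(-25) - 322/(-37)))) - 1*(-24) = -2*449/((127*(-1/25) - 322*(-1/37))*(-1 + 10*(127*(-1/25) - 322*(-1/37)))) + 24 = -2*449/((-127/25 + 322/37)*(-1 + 10*(-127/25 + 322/37))) + 24 = -2*449/(3351/925*(-1 + 10*(3351/925))) + 24 = -2*449*925/3351/(-1 + 6702/185) + 24 = -2*449*925/3351/6517/185 + 24 = -2*449*925/3351*185/6517 + 24 = -153670250/21838467 + 24 = 370452958/21838467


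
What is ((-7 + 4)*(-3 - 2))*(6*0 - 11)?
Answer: -165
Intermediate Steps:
((-7 + 4)*(-3 - 2))*(6*0 - 11) = (-3*(-5))*(0 - 11) = 15*(-11) = -165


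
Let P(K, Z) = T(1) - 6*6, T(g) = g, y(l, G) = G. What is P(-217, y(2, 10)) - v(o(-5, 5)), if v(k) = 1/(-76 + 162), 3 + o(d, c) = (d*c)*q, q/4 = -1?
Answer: -3011/86 ≈ -35.012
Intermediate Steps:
q = -4 (q = 4*(-1) = -4)
o(d, c) = -3 - 4*c*d (o(d, c) = -3 + (d*c)*(-4) = -3 + (c*d)*(-4) = -3 - 4*c*d)
P(K, Z) = -35 (P(K, Z) = 1 - 6*6 = 1 - 36 = -35)
v(k) = 1/86
P(-217, y(2, 10)) - v(o(-5, 5)) = -35 - 1*1/86 = -35 - 1/86 = -3011/86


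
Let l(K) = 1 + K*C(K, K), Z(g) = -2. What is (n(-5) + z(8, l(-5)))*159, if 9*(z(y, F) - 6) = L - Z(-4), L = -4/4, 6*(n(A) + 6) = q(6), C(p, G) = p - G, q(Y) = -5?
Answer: -689/6 ≈ -114.83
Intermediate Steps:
n(A) = -41/6 (n(A) = -6 + (1/6)*(-5) = -6 - 5/6 = -41/6)
L = -1 (L = -4*1/4 = -1)
l(K) = 1 (l(K) = 1 + K*(K - K) = 1 + K*0 = 1 + 0 = 1)
z(y, F) = 55/9 (z(y, F) = 6 + (-1 - 1*(-2))/9 = 6 + (-1 + 2)/9 = 6 + (1/9)*1 = 6 + 1/9 = 55/9)
(n(-5) + z(8, l(-5)))*159 = (-41/6 + 55/9)*159 = -13/18*159 = -689/6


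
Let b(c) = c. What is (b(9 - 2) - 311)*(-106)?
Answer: 32224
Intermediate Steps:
(b(9 - 2) - 311)*(-106) = ((9 - 2) - 311)*(-106) = (7 - 311)*(-106) = -304*(-106) = 32224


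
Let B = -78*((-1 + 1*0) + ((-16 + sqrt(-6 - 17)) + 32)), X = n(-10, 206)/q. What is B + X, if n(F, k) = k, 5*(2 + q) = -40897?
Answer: -47862220/40907 - 78*I*sqrt(23) ≈ -1170.0 - 374.07*I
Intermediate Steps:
q = -40907/5 (q = -2 + (1/5)*(-40897) = -2 - 40897/5 = -40907/5 ≈ -8181.4)
X = -1030/40907 (X = 206/(-40907/5) = 206*(-5/40907) = -1030/40907 ≈ -0.025179)
B = -1170 - 78*I*sqrt(23) (B = -78*((-1 + 0) + ((-16 + sqrt(-23)) + 32)) = -78*(-1 + ((-16 + I*sqrt(23)) + 32)) = -78*(-1 + (16 + I*sqrt(23))) = -78*(15 + I*sqrt(23)) = -1170 - 78*I*sqrt(23) ≈ -1170.0 - 374.07*I)
B + X = (-1170 - 78*I*sqrt(23)) - 1030/40907 = -47862220/40907 - 78*I*sqrt(23)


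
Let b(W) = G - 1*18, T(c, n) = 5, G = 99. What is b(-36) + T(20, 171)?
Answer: 86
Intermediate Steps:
b(W) = 81 (b(W) = 99 - 1*18 = 99 - 18 = 81)
b(-36) + T(20, 171) = 81 + 5 = 86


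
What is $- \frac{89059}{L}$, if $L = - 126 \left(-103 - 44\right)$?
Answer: $- \frac{89059}{18522} \approx -4.8083$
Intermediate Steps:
$L = 18522$ ($L = \left(-126\right) \left(-147\right) = 18522$)
$- \frac{89059}{L} = - \frac{89059}{18522}$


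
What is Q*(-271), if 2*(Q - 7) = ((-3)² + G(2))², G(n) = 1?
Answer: -15447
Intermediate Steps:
Q = 57 (Q = 7 + ((-3)² + 1)²/2 = 7 + (9 + 1)²/2 = 7 + (½)*10² = 7 + (½)*100 = 7 + 50 = 57)
Q*(-271) = 57*(-271) = -15447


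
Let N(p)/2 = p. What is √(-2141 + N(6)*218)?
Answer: 5*√19 ≈ 21.794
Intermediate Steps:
N(p) = 2*p
√(-2141 + N(6)*218) = √(-2141 + (2*6)*218) = √(-2141 + 12*218) = √(-2141 + 2616) = √475 = 5*√19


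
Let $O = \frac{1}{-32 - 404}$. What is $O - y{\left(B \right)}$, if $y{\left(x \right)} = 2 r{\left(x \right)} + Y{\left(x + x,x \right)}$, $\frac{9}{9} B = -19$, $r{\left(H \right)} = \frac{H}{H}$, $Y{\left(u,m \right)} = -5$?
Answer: $\frac{1307}{436} \approx 2.9977$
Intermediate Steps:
$r{\left(H \right)} = 1$
$B = -19$
$O = - \frac{1}{436}$ ($O = \frac{1}{-436} = - \frac{1}{436} \approx -0.0022936$)
$y{\left(x \right)} = -3$ ($y{\left(x \right)} = 2 \cdot 1 - 5 = 2 - 5 = -3$)
$O - y{\left(B \right)} = - \frac{1}{436} - -3 = - \frac{1}{436} + 3 = \frac{1307}{436}$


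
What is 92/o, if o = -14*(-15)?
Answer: 46/105 ≈ 0.43810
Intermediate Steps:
o = 210
92/o = 92/210 = 92*(1/210) = 46/105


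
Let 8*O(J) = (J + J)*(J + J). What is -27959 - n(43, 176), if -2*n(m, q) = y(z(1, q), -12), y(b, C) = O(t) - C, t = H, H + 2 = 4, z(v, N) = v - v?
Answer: -27952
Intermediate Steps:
z(v, N) = 0
H = 2 (H = -2 + 4 = 2)
t = 2
O(J) = J**2/2 (O(J) = ((J + J)*(J + J))/8 = ((2*J)*(2*J))/8 = (4*J**2)/8 = J**2/2)
y(b, C) = 2 - C (y(b, C) = (1/2)*2**2 - C = (1/2)*4 - C = 2 - C)
n(m, q) = -7 (n(m, q) = -(2 - 1*(-12))/2 = -(2 + 12)/2 = -1/2*14 = -7)
-27959 - n(43, 176) = -27959 - 1*(-7) = -27959 + 7 = -27952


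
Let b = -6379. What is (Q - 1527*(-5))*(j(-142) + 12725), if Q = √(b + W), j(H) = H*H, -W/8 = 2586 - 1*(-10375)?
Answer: 251107515 + 32889*I*√110067 ≈ 2.5111e+8 + 1.0911e+7*I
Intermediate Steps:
W = -103688 (W = -8*(2586 - 1*(-10375)) = -8*(2586 + 10375) = -8*12961 = -103688)
j(H) = H²
Q = I*√110067 (Q = √(-6379 - 103688) = √(-110067) = I*√110067 ≈ 331.76*I)
(Q - 1527*(-5))*(j(-142) + 12725) = (I*√110067 - 1527*(-5))*((-142)² + 12725) = (I*√110067 + 7635)*(20164 + 12725) = (7635 + I*√110067)*32889 = 251107515 + 32889*I*√110067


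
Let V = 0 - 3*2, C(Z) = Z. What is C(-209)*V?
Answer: 1254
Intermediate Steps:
V = -6 (V = 0 - 6 = -6)
C(-209)*V = -209*(-6) = 1254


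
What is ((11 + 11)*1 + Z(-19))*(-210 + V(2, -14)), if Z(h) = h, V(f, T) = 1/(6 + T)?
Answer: -5043/8 ≈ -630.38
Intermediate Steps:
((11 + 11)*1 + Z(-19))*(-210 + V(2, -14)) = ((11 + 11)*1 - 19)*(-210 + 1/(6 - 14)) = (22*1 - 19)*(-210 + 1/(-8)) = (22 - 19)*(-210 - 1/8) = 3*(-1681/8) = -5043/8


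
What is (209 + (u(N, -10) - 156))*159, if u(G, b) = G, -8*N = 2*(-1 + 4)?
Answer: 33231/4 ≈ 8307.8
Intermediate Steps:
N = -3/4 (N = -(-1 + 4)/4 = -3/4 ≈ -0.75000)
(209 + (u(N, -10) - 156))*159 = (209 + (-3/4 - 156))*159 = (209 - 627/4)*159 = (209/4)*159 = 33231/4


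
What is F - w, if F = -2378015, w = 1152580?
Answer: -3530595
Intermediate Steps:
F - w = -2378015 - 1*1152580 = -2378015 - 1152580 = -3530595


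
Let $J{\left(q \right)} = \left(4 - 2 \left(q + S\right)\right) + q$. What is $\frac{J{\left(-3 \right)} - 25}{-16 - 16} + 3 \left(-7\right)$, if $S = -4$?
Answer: $- \frac{331}{16} \approx -20.688$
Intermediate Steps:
$J{\left(q \right)} = 12 - q$ ($J{\left(q \right)} = \left(4 - 2 \left(q - 4\right)\right) + q = \left(4 - 2 \left(-4 + q\right)\right) + q = \left(4 - \left(-8 + 2 q\right)\right) + q = \left(12 - 2 q\right) + q = 12 - q$)
$\frac{J{\left(-3 \right)} - 25}{-16 - 16} + 3 \left(-7\right) = \frac{\left(12 - -3\right) - 25}{-16 - 16} + 3 \left(-7\right) = \frac{\left(12 + 3\right) - 25}{-32} - 21 = \left(15 - 25\right) \left(- \frac{1}{32}\right) - 21 = \left(-10\right) \left(- \frac{1}{32}\right) - 21 = \frac{5}{16} - 21 = - \frac{331}{16}$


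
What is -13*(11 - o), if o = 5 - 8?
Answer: -182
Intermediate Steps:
o = -3
-13*(11 - o) = -13*(11 - 1*(-3)) = -13*(11 + 3) = -13*14 = -182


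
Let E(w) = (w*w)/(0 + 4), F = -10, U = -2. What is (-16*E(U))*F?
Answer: 160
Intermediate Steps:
E(w) = w²/4
(-16*E(U))*F = -4*(-2)²*(-10) = -4*4*(-10) = -16*1*(-10) = -16*(-10) = 160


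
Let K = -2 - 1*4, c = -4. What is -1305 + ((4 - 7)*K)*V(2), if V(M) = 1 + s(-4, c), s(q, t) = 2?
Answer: -1251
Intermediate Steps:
K = -6 (K = -2 - 4 = -6)
V(M) = 3 (V(M) = 1 + 2 = 3)
-1305 + ((4 - 7)*K)*V(2) = -1305 + ((4 - 7)*(-6))*3 = -1305 - 3*(-6)*3 = -1305 + 18*3 = -1305 + 54 = -1251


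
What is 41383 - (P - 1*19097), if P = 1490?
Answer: 58990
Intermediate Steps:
41383 - (P - 1*19097) = 41383 - (1490 - 1*19097) = 41383 - (1490 - 19097) = 41383 - 1*(-17607) = 41383 + 17607 = 58990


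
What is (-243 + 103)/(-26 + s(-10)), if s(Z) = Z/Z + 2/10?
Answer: 175/31 ≈ 5.6452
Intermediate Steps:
s(Z) = 6/5 (s(Z) = 1 + 2*(1/10) = 1 + 1/5 = 6/5)
(-243 + 103)/(-26 + s(-10)) = (-243 + 103)/(-26 + 6/5) = -140/(-124/5) = -140*(-5/124) = 175/31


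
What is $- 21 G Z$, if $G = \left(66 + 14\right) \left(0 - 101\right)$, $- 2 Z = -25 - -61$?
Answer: $-3054240$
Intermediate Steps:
$Z = -18$ ($Z = - \frac{-25 - -61}{2} = - \frac{-25 + 61}{2} = \left(- \frac{1}{2}\right) 36 = -18$)
$G = -8080$ ($G = 80 \left(-101\right) = -8080$)
$- 21 G Z = \left(-21\right) \left(-8080\right) \left(-18\right) = 169680 \left(-18\right) = -3054240$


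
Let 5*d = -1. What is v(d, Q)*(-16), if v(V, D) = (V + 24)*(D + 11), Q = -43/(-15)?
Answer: -396032/75 ≈ -5280.4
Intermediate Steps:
d = -⅕ (d = (⅕)*(-1) = -⅕ ≈ -0.20000)
Q = 43/15 (Q = -43*(-1/15) = 43/15 ≈ 2.8667)
v(V, D) = (11 + D)*(24 + V) (v(V, D) = (24 + V)*(11 + D) = (11 + D)*(24 + V))
v(d, Q)*(-16) = (264 + 11*(-⅕) + 24*(43/15) + (43/15)*(-⅕))*(-16) = (264 - 11/5 + 344/5 - 43/75)*(-16) = (24752/75)*(-16) = -396032/75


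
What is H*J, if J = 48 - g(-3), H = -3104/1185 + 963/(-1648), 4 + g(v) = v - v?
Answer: -81335111/488220 ≈ -166.60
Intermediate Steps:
g(v) = -4 (g(v) = -4 + (v - v) = -4 + 0 = -4)
H = -6256547/1952880 (H = -3104*1/1185 + 963*(-1/1648) = -3104/1185 - 963/1648 = -6256547/1952880 ≈ -3.2038)
J = 52 (J = 48 - 1*(-4) = 48 + 4 = 52)
H*J = -6256547/1952880*52 = -81335111/488220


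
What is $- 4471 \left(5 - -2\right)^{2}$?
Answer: $-219079$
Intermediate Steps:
$- 4471 \left(5 - -2\right)^{2} = - 4471 \left(5 + 2\right)^{2} = - 4471 \cdot 7^{2} = \left(-4471\right) 49 = -219079$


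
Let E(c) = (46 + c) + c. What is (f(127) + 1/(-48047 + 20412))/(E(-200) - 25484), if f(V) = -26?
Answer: 718511/714033130 ≈ 0.0010063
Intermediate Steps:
E(c) = 46 + 2*c
(f(127) + 1/(-48047 + 20412))/(E(-200) - 25484) = (-26 + 1/(-48047 + 20412))/((46 + 2*(-200)) - 25484) = (-26 + 1/(-27635))/((46 - 400) - 25484) = (-26 - 1/27635)/(-354 - 25484) = -718511/27635/(-25838) = -718511/27635*(-1/25838) = 718511/714033130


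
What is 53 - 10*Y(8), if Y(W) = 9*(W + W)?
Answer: -1387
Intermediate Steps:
Y(W) = 18*W (Y(W) = 9*(2*W) = 18*W)
53 - 10*Y(8) = 53 - 180*8 = 53 - 10*144 = 53 - 1440 = -1387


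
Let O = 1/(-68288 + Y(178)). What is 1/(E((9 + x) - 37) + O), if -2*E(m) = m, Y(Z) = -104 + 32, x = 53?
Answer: -68360/854501 ≈ -0.080000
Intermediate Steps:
Y(Z) = -72
E(m) = -m/2
O = -1/68360 (O = 1/(-68288 - 72) = 1/(-68360) = -1/68360 ≈ -1.4628e-5)
1/(E((9 + x) - 37) + O) = 1/(-((9 + 53) - 37)/2 - 1/68360) = 1/(-(62 - 37)/2 - 1/68360) = 1/(-½*25 - 1/68360) = 1/(-25/2 - 1/68360) = 1/(-854501/68360) = -68360/854501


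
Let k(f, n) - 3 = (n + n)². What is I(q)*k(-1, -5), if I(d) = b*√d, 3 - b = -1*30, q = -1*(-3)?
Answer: 3399*√3 ≈ 5887.2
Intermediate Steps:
q = 3
b = 33 (b = 3 - (-1)*30 = 3 - 1*(-30) = 3 + 30 = 33)
k(f, n) = 3 + 4*n² (k(f, n) = 3 + (n + n)² = 3 + (2*n)² = 3 + 4*n²)
I(d) = 33*√d
I(q)*k(-1, -5) = (33*√3)*(3 + 4*(-5)²) = (33*√3)*(3 + 4*25) = (33*√3)*(3 + 100) = (33*√3)*103 = 3399*√3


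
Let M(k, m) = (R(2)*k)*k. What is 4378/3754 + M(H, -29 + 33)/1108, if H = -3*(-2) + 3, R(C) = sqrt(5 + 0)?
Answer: 2189/1877 + 81*sqrt(5)/1108 ≈ 1.3297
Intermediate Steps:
R(C) = sqrt(5)
H = 9 (H = 6 + 3 = 9)
M(k, m) = sqrt(5)*k**2 (M(k, m) = (sqrt(5)*k)*k = (k*sqrt(5))*k = sqrt(5)*k**2)
4378/3754 + M(H, -29 + 33)/1108 = 4378/3754 + (sqrt(5)*9**2)/1108 = 4378*(1/3754) + (sqrt(5)*81)*(1/1108) = 2189/1877 + (81*sqrt(5))*(1/1108) = 2189/1877 + 81*sqrt(5)/1108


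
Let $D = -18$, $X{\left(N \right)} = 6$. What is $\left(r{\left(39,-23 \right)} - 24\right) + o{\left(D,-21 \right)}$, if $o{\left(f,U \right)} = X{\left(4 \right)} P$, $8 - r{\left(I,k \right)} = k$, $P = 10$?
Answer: $67$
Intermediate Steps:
$r{\left(I,k \right)} = 8 - k$
$o{\left(f,U \right)} = 60$ ($o{\left(f,U \right)} = 6 \cdot 10 = 60$)
$\left(r{\left(39,-23 \right)} - 24\right) + o{\left(D,-21 \right)} = \left(\left(8 - -23\right) - 24\right) + 60 = \left(\left(8 + 23\right) - 24\right) + 60 = \left(31 - 24\right) + 60 = 7 + 60 = 67$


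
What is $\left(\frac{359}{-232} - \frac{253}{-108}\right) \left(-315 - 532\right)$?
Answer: $- \frac{4218907}{6264} \approx -673.52$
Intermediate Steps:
$\left(\frac{359}{-232} - \frac{253}{-108}\right) \left(-315 - 532\right) = \left(359 \left(- \frac{1}{232}\right) - - \frac{253}{108}\right) \left(-847\right) = \left(- \frac{359}{232} + \frac{253}{108}\right) \left(-847\right) = \frac{4981}{6264} \left(-847\right) = - \frac{4218907}{6264}$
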